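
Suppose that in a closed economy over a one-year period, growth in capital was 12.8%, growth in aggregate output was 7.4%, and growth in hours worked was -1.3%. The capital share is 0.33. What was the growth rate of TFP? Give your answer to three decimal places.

TFP grew 4.047%.

Labor's share = 1 − 0.33 = 0.67.
Capital: 0.33 × 12.8 = 4.224 pp.
Hours worked: 0.67 × (-1.3) = -0.871 pp.
TFP growth = 7.4 − 3.353 = 4.047%.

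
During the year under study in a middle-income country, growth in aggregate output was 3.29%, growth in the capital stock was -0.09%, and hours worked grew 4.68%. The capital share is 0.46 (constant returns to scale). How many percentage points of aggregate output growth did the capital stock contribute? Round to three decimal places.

-0.041 pp

Contribution = share × growth = 0.46 × (-0.09) = -0.0414 pp.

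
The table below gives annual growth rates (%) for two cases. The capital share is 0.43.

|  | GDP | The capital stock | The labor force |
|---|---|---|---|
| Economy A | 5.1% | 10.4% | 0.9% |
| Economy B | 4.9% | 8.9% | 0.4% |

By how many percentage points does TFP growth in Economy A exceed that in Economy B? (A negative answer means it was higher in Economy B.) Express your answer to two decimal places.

Labor's share = 1 − 0.43 = 0.57.
Economy A: TFP = 5.1 − 4.472 − 0.513 = 0.115%.
Economy B: TFP = 4.9 − 3.827 − 0.228 = 0.845%.
Difference = 0.115 − (0.845) = -0.73 pp.

-0.73 percentage points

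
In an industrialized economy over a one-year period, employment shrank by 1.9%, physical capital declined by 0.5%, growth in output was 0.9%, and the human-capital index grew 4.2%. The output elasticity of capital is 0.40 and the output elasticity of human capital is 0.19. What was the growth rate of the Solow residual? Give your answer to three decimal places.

1.081%

Labor's share = 1 − 0.4 − 0.19 = 0.41.
Physical capital: 0.4 × (-0.5) = -0.2 pp.
The human-capital index: 0.19 × 4.2 = 0.798 pp.
Employment: 0.41 × (-1.9) = -0.779 pp.
TFP growth = 0.9 + 0.181 = 1.081%.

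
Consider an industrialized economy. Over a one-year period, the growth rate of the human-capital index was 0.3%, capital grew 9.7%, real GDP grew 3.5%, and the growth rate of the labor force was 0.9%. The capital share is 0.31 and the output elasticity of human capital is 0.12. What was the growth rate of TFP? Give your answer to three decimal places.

Labor's share = 1 − 0.31 − 0.12 = 0.57.
Capital: 0.31 × 9.7 = 3.007 pp.
The human-capital index: 0.12 × 0.3 = 0.036 pp.
The labor force: 0.57 × 0.9 = 0.513 pp.
TFP growth = 3.5 − 3.556 = -0.056%.

-0.056%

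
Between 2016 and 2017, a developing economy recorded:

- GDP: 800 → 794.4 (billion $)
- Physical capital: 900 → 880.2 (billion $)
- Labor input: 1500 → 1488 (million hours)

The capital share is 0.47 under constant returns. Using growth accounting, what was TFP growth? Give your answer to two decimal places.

GDP growth = (794.4 − 800) / 800 = -0.7%.
Physical capital growth = (880.2 − 900) / 900 = -2.2%.
Labor input growth = (1488 − 1500) / 1500 = -0.8%.
Labor's share = 1 − 0.47 = 0.53.
Physical capital: 0.47 × (-2.2) = -1.034 pp.
Labor input: 0.53 × (-0.8) = -0.424 pp.
TFP growth = -0.7 + 1.458 = 0.758%.

0.76%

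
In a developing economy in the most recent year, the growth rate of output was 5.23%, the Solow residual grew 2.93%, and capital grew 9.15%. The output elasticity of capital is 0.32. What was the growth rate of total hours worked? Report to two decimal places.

Labor's share = 1 − 0.32 = 0.68.
gY = gA + 0.32×9.15 + 0.68×g.
0.68×g = 5.23 − 2.93 − 2.928 = -0.628.
g = -0.628 / 0.68 = -0.9235%.

-0.92%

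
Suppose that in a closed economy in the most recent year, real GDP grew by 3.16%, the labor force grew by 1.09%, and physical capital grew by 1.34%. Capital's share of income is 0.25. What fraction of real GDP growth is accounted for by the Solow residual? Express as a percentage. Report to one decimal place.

63.5%

Labor's share = 1 − 0.25 = 0.75.
Physical capital: 0.25 × 1.34 = 0.335 pp.
The labor force: 0.75 × 1.09 = 0.8175 pp.
TFP growth = 3.16 − 1.1525 = 2.0075%.
TFP share of growth = 2.0075 / 3.16 × 100 = 63.528%.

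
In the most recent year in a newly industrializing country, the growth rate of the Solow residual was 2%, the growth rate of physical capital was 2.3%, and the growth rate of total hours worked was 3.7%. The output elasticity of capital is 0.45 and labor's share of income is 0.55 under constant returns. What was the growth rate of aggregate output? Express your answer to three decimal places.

Labor's share = 1 − 0.45 = 0.55.
Physical capital: 0.45 × 2.3 = 1.035 pp.
Total hours worked: 0.55 × 3.7 = 2.035 pp.
Output growth = 2 + 3.07 = 5.07%.

Aggregate output grew 5.070%.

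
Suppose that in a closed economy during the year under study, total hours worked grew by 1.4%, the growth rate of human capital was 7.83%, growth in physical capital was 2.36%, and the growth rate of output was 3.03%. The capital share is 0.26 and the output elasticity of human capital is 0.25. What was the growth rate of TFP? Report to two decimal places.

-0.23%

Labor's share = 1 − 0.26 − 0.25 = 0.49.
Physical capital: 0.26 × 2.36 = 0.6136 pp.
Human capital: 0.25 × 7.83 = 1.9575 pp.
Total hours worked: 0.49 × 1.4 = 0.686 pp.
TFP growth = 3.03 − 3.2571 = -0.2271%.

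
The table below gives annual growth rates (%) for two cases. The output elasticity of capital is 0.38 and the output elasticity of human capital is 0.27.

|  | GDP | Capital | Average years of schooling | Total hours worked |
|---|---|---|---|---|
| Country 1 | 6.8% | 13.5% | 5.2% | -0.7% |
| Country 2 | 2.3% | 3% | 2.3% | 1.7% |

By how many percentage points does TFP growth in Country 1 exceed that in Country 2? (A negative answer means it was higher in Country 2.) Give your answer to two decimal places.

0.57 percentage points

Labor's share = 1 − 0.38 − 0.27 = 0.35.
Country 1: TFP = 6.8 − 5.13 − 1.404 + 0.245 = 0.511%.
Country 2: TFP = 2.3 − 1.14 − 0.621 − 0.595 = -0.056%.
Difference = 0.511 − (-0.056) = 0.567 pp.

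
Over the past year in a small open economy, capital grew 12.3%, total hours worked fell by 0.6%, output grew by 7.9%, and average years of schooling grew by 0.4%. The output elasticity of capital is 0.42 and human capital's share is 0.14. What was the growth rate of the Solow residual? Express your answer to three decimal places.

Labor's share = 1 − 0.42 − 0.14 = 0.44.
Capital: 0.42 × 12.3 = 5.166 pp.
Average years of schooling: 0.14 × 0.4 = 0.056 pp.
Total hours worked: 0.44 × (-0.6) = -0.264 pp.
TFP growth = 7.9 − 4.958 = 2.942%.

The Solow residual grew 2.942%.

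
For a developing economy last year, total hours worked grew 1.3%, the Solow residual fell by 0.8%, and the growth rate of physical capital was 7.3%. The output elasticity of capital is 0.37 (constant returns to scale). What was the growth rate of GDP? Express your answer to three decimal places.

Labor's share = 1 − 0.37 = 0.63.
Physical capital: 0.37 × 7.3 = 2.701 pp.
Total hours worked: 0.63 × 1.3 = 0.819 pp.
Output growth = -0.8 + 3.52 = 2.72%.

2.720%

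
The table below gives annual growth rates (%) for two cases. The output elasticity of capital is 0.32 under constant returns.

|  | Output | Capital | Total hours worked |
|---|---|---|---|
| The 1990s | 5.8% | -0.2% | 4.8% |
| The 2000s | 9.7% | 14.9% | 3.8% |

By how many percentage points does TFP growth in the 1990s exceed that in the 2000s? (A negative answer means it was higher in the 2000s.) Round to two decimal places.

0.25 percentage points

Labor's share = 1 − 0.32 = 0.68.
The 1990s: TFP = 5.8 + 0.064 − 3.264 = 2.6%.
The 2000s: TFP = 9.7 − 4.768 − 2.584 = 2.348%.
Difference = 2.6 − (2.348) = 0.252 pp.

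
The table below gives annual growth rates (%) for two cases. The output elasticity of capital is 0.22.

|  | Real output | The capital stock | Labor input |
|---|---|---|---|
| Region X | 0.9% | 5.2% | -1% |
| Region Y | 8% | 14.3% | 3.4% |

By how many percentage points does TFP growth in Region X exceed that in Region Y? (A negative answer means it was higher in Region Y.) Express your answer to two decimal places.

Labor's share = 1 − 0.22 = 0.78.
Region X: TFP = 0.9 − 1.144 + 0.78 = 0.536%.
Region Y: TFP = 8 − 3.146 − 2.652 = 2.202%.
Difference = 0.536 − (2.202) = -1.666 pp.

-1.67 percentage points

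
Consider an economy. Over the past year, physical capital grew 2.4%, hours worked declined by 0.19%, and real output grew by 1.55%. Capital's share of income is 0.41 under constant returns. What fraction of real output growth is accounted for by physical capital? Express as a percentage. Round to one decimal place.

Physical capital contributed 0.41 × 2.4 = 0.984 pp.
Share of growth = 0.984 / 1.55 × 100 = 63.484%.

63.5%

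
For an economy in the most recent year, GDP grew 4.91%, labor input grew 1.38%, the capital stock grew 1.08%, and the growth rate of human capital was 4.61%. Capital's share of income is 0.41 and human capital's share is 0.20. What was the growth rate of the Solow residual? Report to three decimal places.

Labor's share = 1 − 0.41 − 0.2 = 0.39.
The capital stock: 0.41 × 1.08 = 0.4428 pp.
Human capital: 0.2 × 4.61 = 0.922 pp.
Labor input: 0.39 × 1.38 = 0.5382 pp.
TFP growth = 4.91 − 1.903 = 3.007%.

3.007%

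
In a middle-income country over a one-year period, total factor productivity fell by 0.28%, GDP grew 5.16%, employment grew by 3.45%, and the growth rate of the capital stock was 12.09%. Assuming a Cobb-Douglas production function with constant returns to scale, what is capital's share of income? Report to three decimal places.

gY = gA + α·gK + (1−α)·gL, so gY − gA − gL = α(gK − gL).
5.16 + 0.28 − 3.45 = α × (12.09 − 3.45).
1.99 = 8.64 α, so α = 0.23032.

0.230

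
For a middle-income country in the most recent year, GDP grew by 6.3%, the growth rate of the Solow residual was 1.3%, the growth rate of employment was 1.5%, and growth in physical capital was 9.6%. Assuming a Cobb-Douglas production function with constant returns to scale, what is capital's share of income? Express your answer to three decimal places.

α = 0.432

gY = gA + α·gK + (1−α)·gL, so gY − gA − gL = α(gK − gL).
6.3 − 1.3 − 1.5 = α × (9.6 − 1.5).
3.5 = 8.1 α, so α = 0.4321.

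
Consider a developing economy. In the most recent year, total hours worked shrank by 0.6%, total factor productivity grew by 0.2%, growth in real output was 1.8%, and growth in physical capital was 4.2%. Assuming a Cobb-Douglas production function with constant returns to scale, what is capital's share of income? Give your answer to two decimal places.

α = 0.46

gY = gA + α·gK + (1−α)·gL, so gY − gA − gL = α(gK − gL).
1.8 − 0.2 + 0.6 = α × (4.2 − (-0.6)).
2.2 = 4.8 α, so α = 0.4583.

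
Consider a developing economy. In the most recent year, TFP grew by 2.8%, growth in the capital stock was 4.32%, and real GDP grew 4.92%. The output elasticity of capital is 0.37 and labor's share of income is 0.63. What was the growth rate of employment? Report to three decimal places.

Labor's share = 1 − 0.37 = 0.63.
gY = gA + 0.37×4.32 + 0.63×g.
0.63×g = 4.92 − 2.8 − 1.5984 = 0.5216.
g = 0.5216 / 0.63 = 0.82794%.

Employment growth was 0.828%.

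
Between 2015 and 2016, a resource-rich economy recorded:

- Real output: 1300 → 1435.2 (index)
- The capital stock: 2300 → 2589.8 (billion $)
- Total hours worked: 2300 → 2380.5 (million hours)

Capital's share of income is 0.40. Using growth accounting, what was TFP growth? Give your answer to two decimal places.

Real output growth = (1435.2 − 1300) / 1300 = 10.4%.
The capital stock growth = (2589.8 − 2300) / 2300 = 12.6%.
Total hours worked growth = (2380.5 − 2300) / 2300 = 3.5%.
Labor's share = 1 − 0.4 = 0.6.
The capital stock: 0.4 × 12.6 = 5.04 pp.
Total hours worked: 0.6 × 3.5 = 2.1 pp.
TFP growth = 10.4 − 7.14 = 3.26%.

3.26%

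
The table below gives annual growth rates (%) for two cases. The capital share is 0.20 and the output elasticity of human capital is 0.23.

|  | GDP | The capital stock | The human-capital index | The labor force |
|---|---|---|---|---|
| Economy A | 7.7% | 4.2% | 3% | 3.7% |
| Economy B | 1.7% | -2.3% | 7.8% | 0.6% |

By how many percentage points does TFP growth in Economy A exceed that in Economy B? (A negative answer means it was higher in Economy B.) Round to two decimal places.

Labor's share = 1 − 0.2 − 0.23 = 0.57.
Economy A: TFP = 7.7 − 0.84 − 0.69 − 2.109 = 4.061%.
Economy B: TFP = 1.7 + 0.46 − 1.794 − 0.342 = 0.024%.
Difference = 4.061 − (0.024) = 4.037 pp.

4.04 percentage points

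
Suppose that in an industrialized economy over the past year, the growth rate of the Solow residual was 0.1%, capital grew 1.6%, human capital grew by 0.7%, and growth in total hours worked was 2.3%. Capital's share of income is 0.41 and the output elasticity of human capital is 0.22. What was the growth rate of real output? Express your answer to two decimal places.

Labor's share = 1 − 0.41 − 0.22 = 0.37.
Capital: 0.41 × 1.6 = 0.656 pp.
Human capital: 0.22 × 0.7 = 0.154 pp.
Total hours worked: 0.37 × 2.3 = 0.851 pp.
Output growth = 0.1 + 1.661 = 1.761%.

1.76%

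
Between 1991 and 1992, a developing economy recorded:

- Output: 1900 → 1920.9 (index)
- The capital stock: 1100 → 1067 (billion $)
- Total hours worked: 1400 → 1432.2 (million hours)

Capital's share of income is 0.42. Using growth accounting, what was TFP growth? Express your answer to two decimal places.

Output growth = (1920.9 − 1900) / 1900 = 1.1%.
The capital stock growth = (1067 − 1100) / 1100 = -3%.
Total hours worked growth = (1432.2 − 1400) / 1400 = 2.3%.
Labor's share = 1 − 0.42 = 0.58.
The capital stock: 0.42 × (-3) = -1.26 pp.
Total hours worked: 0.58 × 2.3 = 1.334 pp.
TFP growth = 1.1 − 0.074 = 1.026%.

TFP growth was 1.03%.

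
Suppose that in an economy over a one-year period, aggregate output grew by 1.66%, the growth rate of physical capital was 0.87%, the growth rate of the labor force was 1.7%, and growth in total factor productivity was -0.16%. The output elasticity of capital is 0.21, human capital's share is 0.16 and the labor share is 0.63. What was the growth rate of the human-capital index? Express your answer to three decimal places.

3.539%

Labor's share = 1 − 0.21 − 0.16 = 0.63.
gY = gA + 0.21×0.87 + 0.63×1.7 + 0.16×g.
0.16×g = 1.66 + 0.16 − 1.2537 = 0.5663.
g = 0.5663 / 0.16 = 3.53938%.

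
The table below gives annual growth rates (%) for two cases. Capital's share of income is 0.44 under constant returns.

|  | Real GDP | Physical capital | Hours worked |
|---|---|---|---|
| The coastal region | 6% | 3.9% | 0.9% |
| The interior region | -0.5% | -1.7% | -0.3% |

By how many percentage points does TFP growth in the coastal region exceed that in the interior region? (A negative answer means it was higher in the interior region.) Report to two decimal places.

Labor's share = 1 − 0.44 = 0.56.
The coastal region: TFP = 6 − 1.716 − 0.504 = 3.78%.
The interior region: TFP = -0.5 + 0.748 + 0.168 = 0.416%.
Difference = 3.78 − (0.416) = 3.364 pp.

3.36 percentage points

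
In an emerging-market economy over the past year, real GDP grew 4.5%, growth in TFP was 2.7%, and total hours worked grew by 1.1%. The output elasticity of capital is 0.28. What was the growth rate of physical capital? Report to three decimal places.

Labor's share = 1 − 0.28 = 0.72.
gY = gA + 0.72×1.1 + 0.28×g.
0.28×g = 4.5 − 2.7 − 0.792 = 1.008.
g = 1.008 / 0.28 = 3.6%.

3.600%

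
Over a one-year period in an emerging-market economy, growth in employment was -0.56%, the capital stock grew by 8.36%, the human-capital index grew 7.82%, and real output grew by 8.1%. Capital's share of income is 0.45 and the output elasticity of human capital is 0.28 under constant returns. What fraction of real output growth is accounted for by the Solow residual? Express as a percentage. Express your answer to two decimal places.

Labor's share = 1 − 0.45 − 0.28 = 0.27.
The capital stock: 0.45 × 8.36 = 3.762 pp.
The human-capital index: 0.28 × 7.82 = 2.1896 pp.
Employment: 0.27 × (-0.56) = -0.1512 pp.
TFP growth = 8.1 − 5.8004 = 2.2996%.
TFP share of growth = 2.2996 / 8.1 × 100 = 28.3901%.

28.39%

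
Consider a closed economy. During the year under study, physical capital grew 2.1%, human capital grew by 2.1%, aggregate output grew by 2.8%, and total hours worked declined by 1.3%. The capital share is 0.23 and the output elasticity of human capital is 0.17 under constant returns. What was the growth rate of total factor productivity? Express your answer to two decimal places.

2.74%

Labor's share = 1 − 0.23 − 0.17 = 0.6.
Physical capital: 0.23 × 2.1 = 0.483 pp.
Human capital: 0.17 × 2.1 = 0.357 pp.
Total hours worked: 0.6 × (-1.3) = -0.78 pp.
TFP growth = 2.8 − 0.06 = 2.74%.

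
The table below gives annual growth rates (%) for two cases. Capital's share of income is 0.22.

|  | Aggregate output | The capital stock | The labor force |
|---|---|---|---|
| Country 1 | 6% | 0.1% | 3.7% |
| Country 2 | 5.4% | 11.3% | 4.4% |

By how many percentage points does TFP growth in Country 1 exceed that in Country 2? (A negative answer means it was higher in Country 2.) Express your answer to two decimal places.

3.61 percentage points

Labor's share = 1 − 0.22 = 0.78.
Country 1: TFP = 6 − 0.022 − 2.886 = 3.092%.
Country 2: TFP = 5.4 − 2.486 − 3.432 = -0.518%.
Difference = 3.092 − (-0.518) = 3.61 pp.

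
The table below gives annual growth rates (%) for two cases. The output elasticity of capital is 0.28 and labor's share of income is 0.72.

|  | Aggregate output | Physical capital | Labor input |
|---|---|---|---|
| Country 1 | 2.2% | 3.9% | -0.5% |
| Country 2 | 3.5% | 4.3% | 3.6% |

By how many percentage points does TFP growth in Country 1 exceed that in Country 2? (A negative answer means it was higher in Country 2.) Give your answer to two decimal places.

1.76 percentage points

Labor's share = 1 − 0.28 = 0.72.
Country 1: TFP = 2.2 − 1.092 + 0.36 = 1.468%.
Country 2: TFP = 3.5 − 1.204 − 2.592 = -0.296%.
Difference = 1.468 − (-0.296) = 1.764 pp.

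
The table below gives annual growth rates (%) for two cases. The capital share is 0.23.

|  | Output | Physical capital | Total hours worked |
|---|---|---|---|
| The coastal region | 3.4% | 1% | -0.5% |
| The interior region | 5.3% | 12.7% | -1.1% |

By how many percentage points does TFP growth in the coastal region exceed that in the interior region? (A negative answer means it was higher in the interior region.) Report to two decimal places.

Labor's share = 1 − 0.23 = 0.77.
The coastal region: TFP = 3.4 − 0.23 + 0.385 = 3.555%.
The interior region: TFP = 5.3 − 2.921 + 0.847 = 3.226%.
Difference = 3.555 − (3.226) = 0.329 pp.

0.33 percentage points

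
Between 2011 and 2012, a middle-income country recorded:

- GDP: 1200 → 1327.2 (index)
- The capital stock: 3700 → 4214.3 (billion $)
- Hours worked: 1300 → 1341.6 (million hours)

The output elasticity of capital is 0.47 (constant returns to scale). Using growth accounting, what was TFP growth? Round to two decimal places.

TFP grew 2.37%.

GDP growth = (1327.2 − 1200) / 1200 = 10.6%.
The capital stock growth = (4214.3 − 3700) / 3700 = 13.9%.
Hours worked growth = (1341.6 − 1300) / 1300 = 3.2%.
Labor's share = 1 − 0.47 = 0.53.
The capital stock: 0.47 × 13.9 = 6.533 pp.
Hours worked: 0.53 × 3.2 = 1.696 pp.
TFP growth = 10.6 − 8.229 = 2.371%.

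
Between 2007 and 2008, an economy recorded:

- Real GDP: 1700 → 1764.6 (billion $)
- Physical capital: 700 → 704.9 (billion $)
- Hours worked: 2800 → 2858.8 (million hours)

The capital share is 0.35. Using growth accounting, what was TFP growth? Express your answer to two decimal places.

TFP growth was 2.19%.

Real GDP growth = (1764.6 − 1700) / 1700 = 3.8%.
Physical capital growth = (704.9 − 700) / 700 = 0.7%.
Hours worked growth = (2858.8 − 2800) / 2800 = 2.1%.
Labor's share = 1 − 0.35 = 0.65.
Physical capital: 0.35 × 0.7 = 0.245 pp.
Hours worked: 0.65 × 2.1 = 1.365 pp.
TFP growth = 3.8 − 1.61 = 2.19%.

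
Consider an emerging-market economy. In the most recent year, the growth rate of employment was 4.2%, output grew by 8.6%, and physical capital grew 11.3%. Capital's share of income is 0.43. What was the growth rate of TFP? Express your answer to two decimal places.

TFP growth was 1.35%.

Labor's share = 1 − 0.43 = 0.57.
Physical capital: 0.43 × 11.3 = 4.859 pp.
Employment: 0.57 × 4.2 = 2.394 pp.
TFP growth = 8.6 − 7.253 = 1.347%.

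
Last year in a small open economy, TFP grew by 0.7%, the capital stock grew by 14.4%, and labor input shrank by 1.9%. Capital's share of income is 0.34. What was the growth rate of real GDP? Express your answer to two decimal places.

4.34%

Labor's share = 1 − 0.34 = 0.66.
The capital stock: 0.34 × 14.4 = 4.896 pp.
Labor input: 0.66 × (-1.9) = -1.254 pp.
Output growth = 0.7 + 3.642 = 4.342%.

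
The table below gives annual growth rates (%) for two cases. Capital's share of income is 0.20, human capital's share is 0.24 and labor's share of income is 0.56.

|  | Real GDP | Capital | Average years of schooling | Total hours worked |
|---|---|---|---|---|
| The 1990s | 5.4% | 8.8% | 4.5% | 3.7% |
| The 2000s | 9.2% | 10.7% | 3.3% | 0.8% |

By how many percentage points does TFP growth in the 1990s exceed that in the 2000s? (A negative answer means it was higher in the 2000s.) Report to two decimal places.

Labor's share = 1 − 0.2 − 0.24 = 0.56.
The 1990s: TFP = 5.4 − 1.76 − 1.08 − 2.072 = 0.488%.
The 2000s: TFP = 9.2 − 2.14 − 0.792 − 0.448 = 5.82%.
Difference = 0.488 − (5.82) = -5.332 pp.

-5.33 percentage points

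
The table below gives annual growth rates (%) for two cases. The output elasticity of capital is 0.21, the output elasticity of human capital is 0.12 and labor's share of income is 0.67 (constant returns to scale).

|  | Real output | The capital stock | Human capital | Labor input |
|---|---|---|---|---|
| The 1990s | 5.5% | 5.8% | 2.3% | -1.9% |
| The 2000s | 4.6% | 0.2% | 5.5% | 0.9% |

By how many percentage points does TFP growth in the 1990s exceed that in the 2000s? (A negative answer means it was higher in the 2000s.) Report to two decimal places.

Labor's share = 1 − 0.21 − 0.12 = 0.67.
The 1990s: TFP = 5.5 − 1.218 − 0.276 + 1.273 = 5.279%.
The 2000s: TFP = 4.6 − 0.042 − 0.66 − 0.603 = 3.295%.
Difference = 5.279 − (3.295) = 1.984 pp.

1.98 percentage points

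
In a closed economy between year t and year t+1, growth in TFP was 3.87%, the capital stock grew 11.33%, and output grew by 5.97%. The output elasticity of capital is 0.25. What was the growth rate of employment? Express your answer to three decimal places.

-0.977%

Labor's share = 1 − 0.25 = 0.75.
gY = gA + 0.25×11.33 + 0.75×g.
0.75×g = 5.97 − 3.87 − 2.8325 = -0.7325.
g = -0.7325 / 0.75 = -0.97667%.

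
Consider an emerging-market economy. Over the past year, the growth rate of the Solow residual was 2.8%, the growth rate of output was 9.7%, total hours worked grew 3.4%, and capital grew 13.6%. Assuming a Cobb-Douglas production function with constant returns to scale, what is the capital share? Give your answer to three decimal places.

0.343

gY = gA + α·gK + (1−α)·gL, so gY − gA − gL = α(gK − gL).
9.7 − 2.8 − 3.4 = α × (13.6 − 3.4).
3.5 = 10.2 α, so α = 0.34314.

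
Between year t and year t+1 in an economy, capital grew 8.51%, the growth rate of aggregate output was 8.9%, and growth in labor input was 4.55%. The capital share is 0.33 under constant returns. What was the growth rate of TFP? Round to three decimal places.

3.043%

Labor's share = 1 − 0.33 = 0.67.
Capital: 0.33 × 8.51 = 2.8083 pp.
Labor input: 0.67 × 4.55 = 3.0485 pp.
TFP growth = 8.9 − 5.8568 = 3.0432%.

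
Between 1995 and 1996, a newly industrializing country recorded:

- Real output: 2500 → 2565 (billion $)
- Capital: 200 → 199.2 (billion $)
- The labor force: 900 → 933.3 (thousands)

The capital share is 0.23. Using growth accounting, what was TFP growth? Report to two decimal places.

Real output growth = (2565 − 2500) / 2500 = 2.6%.
Capital growth = (199.2 − 200) / 200 = -0.4%.
The labor force growth = (933.3 − 900) / 900 = 3.7%.
Labor's share = 1 − 0.23 = 0.77.
Capital: 0.23 × (-0.4) = -0.092 pp.
The labor force: 0.77 × 3.7 = 2.849 pp.
TFP growth = 2.6 − 2.757 = -0.157%.

-0.16%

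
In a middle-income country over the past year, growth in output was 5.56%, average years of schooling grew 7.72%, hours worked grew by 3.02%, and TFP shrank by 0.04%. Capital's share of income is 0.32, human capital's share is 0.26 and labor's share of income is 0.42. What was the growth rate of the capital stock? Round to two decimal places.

7.26%

Labor's share = 1 − 0.32 − 0.26 = 0.42.
gY = gA + 0.26×7.72 + 0.42×3.02 + 0.32×g.
0.32×g = 5.56 + 0.04 − 3.2756 = 2.3244.
g = 2.3244 / 0.32 = 7.2638%.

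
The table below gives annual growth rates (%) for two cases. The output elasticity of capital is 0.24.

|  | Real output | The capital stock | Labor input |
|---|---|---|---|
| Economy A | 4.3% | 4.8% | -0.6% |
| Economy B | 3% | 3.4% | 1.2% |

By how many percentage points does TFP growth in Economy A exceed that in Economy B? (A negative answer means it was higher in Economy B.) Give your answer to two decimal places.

Labor's share = 1 − 0.24 = 0.76.
Economy A: TFP = 4.3 − 1.152 + 0.456 = 3.604%.
Economy B: TFP = 3 − 0.816 − 0.912 = 1.272%.
Difference = 3.604 − (1.272) = 2.332 pp.

2.33 percentage points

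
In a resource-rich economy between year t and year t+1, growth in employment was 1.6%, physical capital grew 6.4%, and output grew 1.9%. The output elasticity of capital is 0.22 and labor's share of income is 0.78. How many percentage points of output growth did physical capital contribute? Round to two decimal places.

Contribution = share × growth = 0.22 × 6.4 = 1.408 pp.

1.41 pp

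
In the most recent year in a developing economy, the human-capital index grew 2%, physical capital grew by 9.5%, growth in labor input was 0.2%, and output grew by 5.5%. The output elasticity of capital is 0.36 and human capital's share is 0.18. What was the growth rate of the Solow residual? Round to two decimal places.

Labor's share = 1 − 0.36 − 0.18 = 0.46.
Physical capital: 0.36 × 9.5 = 3.42 pp.
The human-capital index: 0.18 × 2 = 0.36 pp.
Labor input: 0.46 × 0.2 = 0.092 pp.
TFP growth = 5.5 − 3.872 = 1.628%.

The Solow residual growth was 1.63%.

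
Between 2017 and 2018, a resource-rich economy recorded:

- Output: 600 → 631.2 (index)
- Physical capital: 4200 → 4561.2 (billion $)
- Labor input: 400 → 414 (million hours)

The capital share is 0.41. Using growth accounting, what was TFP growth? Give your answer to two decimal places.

Output growth = (631.2 − 600) / 600 = 5.2%.
Physical capital growth = (4561.2 − 4200) / 4200 = 8.6%.
Labor input growth = (414 − 400) / 400 = 3.5%.
Labor's share = 1 − 0.41 = 0.59.
Physical capital: 0.41 × 8.6 = 3.526 pp.
Labor input: 0.59 × 3.5 = 2.065 pp.
TFP growth = 5.2 − 5.591 = -0.391%.

-0.39%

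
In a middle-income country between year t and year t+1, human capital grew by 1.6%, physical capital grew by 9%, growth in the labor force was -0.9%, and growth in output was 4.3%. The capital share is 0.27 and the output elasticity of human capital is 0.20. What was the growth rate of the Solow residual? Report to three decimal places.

2.027%

Labor's share = 1 − 0.27 − 0.2 = 0.53.
Physical capital: 0.27 × 9 = 2.43 pp.
Human capital: 0.2 × 1.6 = 0.32 pp.
The labor force: 0.53 × (-0.9) = -0.477 pp.
TFP growth = 4.3 − 2.273 = 2.027%.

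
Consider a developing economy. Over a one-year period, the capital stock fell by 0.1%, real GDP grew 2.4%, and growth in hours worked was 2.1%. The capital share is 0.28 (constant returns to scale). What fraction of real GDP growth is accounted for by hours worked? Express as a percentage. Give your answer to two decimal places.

Labor's share = 1 − 0.28 = 0.72.
Hours worked contributed 0.72 × 2.1 = 1.512 pp.
Share of growth = 1.512 / 2.4 × 100 = 63%.

63.00%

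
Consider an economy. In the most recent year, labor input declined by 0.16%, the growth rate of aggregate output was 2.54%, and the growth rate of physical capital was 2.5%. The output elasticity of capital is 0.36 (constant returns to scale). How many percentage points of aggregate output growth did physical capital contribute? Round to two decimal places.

Contribution = share × growth = 0.36 × 2.5 = 0.9 pp.

0.90 pp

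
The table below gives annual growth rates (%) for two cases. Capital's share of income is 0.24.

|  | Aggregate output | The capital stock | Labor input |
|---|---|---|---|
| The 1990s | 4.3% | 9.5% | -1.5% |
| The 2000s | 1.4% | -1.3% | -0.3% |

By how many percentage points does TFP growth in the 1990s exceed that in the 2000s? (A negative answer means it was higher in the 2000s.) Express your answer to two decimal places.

1.22 percentage points

Labor's share = 1 − 0.24 = 0.76.
The 1990s: TFP = 4.3 − 2.28 + 1.14 = 3.16%.
The 2000s: TFP = 1.4 + 0.312 + 0.228 = 1.94%.
Difference = 3.16 − (1.94) = 1.22 pp.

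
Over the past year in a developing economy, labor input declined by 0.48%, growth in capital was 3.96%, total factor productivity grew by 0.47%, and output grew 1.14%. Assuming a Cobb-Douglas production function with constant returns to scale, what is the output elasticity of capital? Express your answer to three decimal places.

α = 0.259

gY = gA + α·gK + (1−α)·gL, so gY − gA − gL = α(gK − gL).
1.14 − 0.47 + 0.48 = α × (3.96 − (-0.48)).
1.15 = 4.44 α, so α = 0.25901.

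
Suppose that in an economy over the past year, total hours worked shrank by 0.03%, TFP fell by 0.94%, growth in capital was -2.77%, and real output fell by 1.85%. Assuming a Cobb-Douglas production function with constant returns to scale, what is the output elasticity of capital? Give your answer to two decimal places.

0.32

gY = gA + α·gK + (1−α)·gL, so gY − gA − gL = α(gK − gL).
-1.85 + 0.94 + 0.03 = α × (-2.77 − (-0.03)).
-0.88 = -2.74 α, so α = 0.3212.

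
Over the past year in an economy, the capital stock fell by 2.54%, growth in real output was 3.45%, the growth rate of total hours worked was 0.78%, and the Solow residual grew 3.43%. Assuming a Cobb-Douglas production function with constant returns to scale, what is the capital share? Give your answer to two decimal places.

gY = gA + α·gK + (1−α)·gL, so gY − gA − gL = α(gK − gL).
3.45 − 3.43 − 0.78 = α × (-2.54 − 0.78).
-0.76 = -3.32 α, so α = 0.2289.

The capital share is 0.23.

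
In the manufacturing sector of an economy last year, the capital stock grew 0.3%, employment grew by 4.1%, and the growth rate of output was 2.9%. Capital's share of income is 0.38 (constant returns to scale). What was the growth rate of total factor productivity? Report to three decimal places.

Labor's share = 1 − 0.38 = 0.62.
The capital stock: 0.38 × 0.3 = 0.114 pp.
Employment: 0.62 × 4.1 = 2.542 pp.
TFP growth = 2.9 − 2.656 = 0.244%.

0.244%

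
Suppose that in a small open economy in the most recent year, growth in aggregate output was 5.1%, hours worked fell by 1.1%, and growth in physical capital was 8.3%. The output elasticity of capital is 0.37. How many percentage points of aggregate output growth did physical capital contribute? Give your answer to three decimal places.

Contribution = share × growth = 0.37 × 8.3 = 3.071 pp.

3.071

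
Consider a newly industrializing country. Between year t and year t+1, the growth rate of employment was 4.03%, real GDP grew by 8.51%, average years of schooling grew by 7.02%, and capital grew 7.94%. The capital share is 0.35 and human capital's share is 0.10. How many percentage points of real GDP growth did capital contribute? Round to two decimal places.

2.78 pp

Contribution = share × growth = 0.35 × 7.94 = 2.779 pp.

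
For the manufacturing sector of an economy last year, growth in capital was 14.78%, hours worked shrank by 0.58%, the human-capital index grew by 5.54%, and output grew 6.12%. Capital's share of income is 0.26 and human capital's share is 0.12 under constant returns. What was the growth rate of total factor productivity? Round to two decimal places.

Labor's share = 1 − 0.26 − 0.12 = 0.62.
Capital: 0.26 × 14.78 = 3.8428 pp.
The human-capital index: 0.12 × 5.54 = 0.6648 pp.
Hours worked: 0.62 × (-0.58) = -0.3596 pp.
TFP growth = 6.12 − 4.148 = 1.972%.

Total factor productivity grew 1.97%.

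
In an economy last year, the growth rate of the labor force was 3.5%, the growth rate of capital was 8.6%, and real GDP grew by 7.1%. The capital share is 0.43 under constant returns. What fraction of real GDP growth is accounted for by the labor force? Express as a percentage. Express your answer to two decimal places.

Labor's share = 1 − 0.43 = 0.57.
The labor force contributed 0.57 × 3.5 = 1.995 pp.
Share of growth = 1.995 / 7.1 × 100 = 28.0986%.

28.10%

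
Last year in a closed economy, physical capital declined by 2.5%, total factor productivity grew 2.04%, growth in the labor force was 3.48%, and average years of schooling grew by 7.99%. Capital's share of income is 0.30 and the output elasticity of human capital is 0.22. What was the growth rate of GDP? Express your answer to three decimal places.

4.718%

Labor's share = 1 − 0.3 − 0.22 = 0.48.
Physical capital: 0.3 × (-2.5) = -0.75 pp.
Average years of schooling: 0.22 × 7.99 = 1.7578 pp.
The labor force: 0.48 × 3.48 = 1.6704 pp.
Output growth = 2.04 + 2.6782 = 4.7182%.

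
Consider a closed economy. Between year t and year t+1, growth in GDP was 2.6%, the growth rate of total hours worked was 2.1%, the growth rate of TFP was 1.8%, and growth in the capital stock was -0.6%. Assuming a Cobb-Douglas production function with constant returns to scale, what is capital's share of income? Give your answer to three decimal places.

0.481

gY = gA + α·gK + (1−α)·gL, so gY − gA − gL = α(gK − gL).
2.6 − 1.8 − 2.1 = α × (-0.6 − 2.1).
-1.3 = -2.7 α, so α = 0.48148.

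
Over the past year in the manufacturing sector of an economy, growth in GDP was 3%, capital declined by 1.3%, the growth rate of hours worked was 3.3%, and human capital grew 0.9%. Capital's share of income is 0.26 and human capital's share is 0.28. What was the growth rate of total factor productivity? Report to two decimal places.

Total factor productivity growth was 1.57%.

Labor's share = 1 − 0.26 − 0.28 = 0.46.
Capital: 0.26 × (-1.3) = -0.338 pp.
Human capital: 0.28 × 0.9 = 0.252 pp.
Hours worked: 0.46 × 3.3 = 1.518 pp.
TFP growth = 3 − 1.432 = 1.568%.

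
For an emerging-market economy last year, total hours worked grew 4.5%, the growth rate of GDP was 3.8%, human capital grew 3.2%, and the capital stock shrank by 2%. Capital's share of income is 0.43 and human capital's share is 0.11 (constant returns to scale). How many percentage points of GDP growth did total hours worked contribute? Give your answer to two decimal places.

Labor's share = 1 − 0.43 − 0.11 = 0.46.
Contribution = share × growth = 0.46 × 4.5 = 2.07 pp.

2.07 percentage points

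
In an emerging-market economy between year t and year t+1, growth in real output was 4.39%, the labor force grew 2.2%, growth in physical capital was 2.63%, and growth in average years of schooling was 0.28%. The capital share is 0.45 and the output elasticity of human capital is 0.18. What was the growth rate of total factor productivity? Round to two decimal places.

2.34%

Labor's share = 1 − 0.45 − 0.18 = 0.37.
Physical capital: 0.45 × 2.63 = 1.1835 pp.
Average years of schooling: 0.18 × 0.28 = 0.0504 pp.
The labor force: 0.37 × 2.2 = 0.814 pp.
TFP growth = 4.39 − 2.0479 = 2.3421%.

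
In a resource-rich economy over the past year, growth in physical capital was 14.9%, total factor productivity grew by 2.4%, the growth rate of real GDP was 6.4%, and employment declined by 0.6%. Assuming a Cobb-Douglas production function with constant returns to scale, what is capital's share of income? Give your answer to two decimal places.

0.30

gY = gA + α·gK + (1−α)·gL, so gY − gA − gL = α(gK − gL).
6.4 − 2.4 + 0.6 = α × (14.9 − (-0.6)).
4.6 = 15.5 α, so α = 0.2968.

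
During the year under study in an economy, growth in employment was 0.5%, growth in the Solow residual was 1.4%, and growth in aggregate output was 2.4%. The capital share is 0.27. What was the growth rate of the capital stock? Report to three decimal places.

Labor's share = 1 − 0.27 = 0.73.
gY = gA + 0.73×0.5 + 0.27×g.
0.27×g = 2.4 − 1.4 − 0.365 = 0.635.
g = 0.635 / 0.27 = 2.35185%.

The capital stock grew 2.352%.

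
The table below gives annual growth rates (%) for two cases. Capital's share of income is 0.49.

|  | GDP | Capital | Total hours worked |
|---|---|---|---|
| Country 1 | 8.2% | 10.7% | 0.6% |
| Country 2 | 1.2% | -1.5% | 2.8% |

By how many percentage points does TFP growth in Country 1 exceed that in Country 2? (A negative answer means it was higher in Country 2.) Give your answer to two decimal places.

2.14 percentage points

Labor's share = 1 − 0.49 = 0.51.
Country 1: TFP = 8.2 − 5.243 − 0.306 = 2.651%.
Country 2: TFP = 1.2 + 0.735 − 1.428 = 0.507%.
Difference = 2.651 − (0.507) = 2.144 pp.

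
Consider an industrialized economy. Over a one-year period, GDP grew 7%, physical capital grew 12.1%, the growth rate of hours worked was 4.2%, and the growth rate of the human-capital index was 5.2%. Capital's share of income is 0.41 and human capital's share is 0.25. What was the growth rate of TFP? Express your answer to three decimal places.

-0.689%

Labor's share = 1 − 0.41 − 0.25 = 0.34.
Physical capital: 0.41 × 12.1 = 4.961 pp.
The human-capital index: 0.25 × 5.2 = 1.3 pp.
Hours worked: 0.34 × 4.2 = 1.428 pp.
TFP growth = 7 − 7.689 = -0.689%.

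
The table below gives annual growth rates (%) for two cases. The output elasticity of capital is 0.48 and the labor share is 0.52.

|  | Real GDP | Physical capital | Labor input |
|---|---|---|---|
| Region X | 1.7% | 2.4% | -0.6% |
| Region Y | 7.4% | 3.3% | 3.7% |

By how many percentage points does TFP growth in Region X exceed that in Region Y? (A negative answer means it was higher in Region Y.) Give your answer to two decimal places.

Labor's share = 1 − 0.48 = 0.52.
Region X: TFP = 1.7 − 1.152 + 0.312 = 0.86%.
Region Y: TFP = 7.4 − 1.584 − 1.924 = 3.892%.
Difference = 0.86 − (3.892) = -3.032 pp.

-3.03 percentage points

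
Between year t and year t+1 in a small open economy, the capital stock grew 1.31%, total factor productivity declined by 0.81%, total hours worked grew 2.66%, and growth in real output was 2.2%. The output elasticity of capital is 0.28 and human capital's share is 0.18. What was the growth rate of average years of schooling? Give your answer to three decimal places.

6.704%

Labor's share = 1 − 0.28 − 0.18 = 0.54.
gY = gA + 0.28×1.31 + 0.54×2.66 + 0.18×g.
0.18×g = 2.2 + 0.81 − 1.8032 = 1.2068.
g = 1.2068 / 0.18 = 6.70444%.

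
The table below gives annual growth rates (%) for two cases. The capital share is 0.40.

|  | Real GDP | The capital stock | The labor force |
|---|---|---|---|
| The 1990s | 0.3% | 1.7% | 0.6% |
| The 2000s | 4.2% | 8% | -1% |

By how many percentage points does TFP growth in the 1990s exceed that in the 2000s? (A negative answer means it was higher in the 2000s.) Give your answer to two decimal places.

Labor's share = 1 − 0.4 = 0.6.
The 1990s: TFP = 0.3 − 0.68 − 0.36 = -0.74%.
The 2000s: TFP = 4.2 − 3.2 + 0.6 = 1.6%.
Difference = -0.74 − (1.6) = -2.34 pp.

-2.34 percentage points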